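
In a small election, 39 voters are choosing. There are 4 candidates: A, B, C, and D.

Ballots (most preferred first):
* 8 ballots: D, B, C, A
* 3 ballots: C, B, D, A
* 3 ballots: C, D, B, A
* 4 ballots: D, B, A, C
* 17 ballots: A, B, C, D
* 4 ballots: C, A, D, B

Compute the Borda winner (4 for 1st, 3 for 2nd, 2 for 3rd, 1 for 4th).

B

A: 8×1 + 3×1 + 3×1 + 4×2 + 17×4 + 4×3 = 102
B: 8×3 + 3×3 + 3×2 + 4×3 + 17×3 + 4×1 = 106
C: 8×2 + 3×4 + 3×4 + 4×1 + 17×2 + 4×4 = 94
D: 8×4 + 3×2 + 3×3 + 4×4 + 17×1 + 4×2 = 88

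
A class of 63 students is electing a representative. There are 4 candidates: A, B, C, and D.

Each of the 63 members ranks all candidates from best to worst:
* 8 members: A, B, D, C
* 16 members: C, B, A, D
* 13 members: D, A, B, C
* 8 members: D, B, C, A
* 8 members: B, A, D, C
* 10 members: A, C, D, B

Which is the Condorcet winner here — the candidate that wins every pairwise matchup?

B

B vs A: 32–31
B vs C: 37–26
B vs D: 32–31
B beats every other candidate.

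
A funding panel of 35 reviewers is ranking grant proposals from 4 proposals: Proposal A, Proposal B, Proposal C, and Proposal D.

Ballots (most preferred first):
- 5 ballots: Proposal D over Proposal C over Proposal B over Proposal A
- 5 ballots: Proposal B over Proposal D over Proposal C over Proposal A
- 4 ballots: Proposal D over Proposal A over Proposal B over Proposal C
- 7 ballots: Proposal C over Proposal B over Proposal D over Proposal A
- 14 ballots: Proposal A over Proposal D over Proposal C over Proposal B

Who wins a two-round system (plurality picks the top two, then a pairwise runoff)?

Round 1 first-place votes: Proposal A 14, Proposal B 5, Proposal C 7, Proposal D 9. Proposal A and Proposal D advance.
Runoff: Proposal A is ranked above Proposal D on 14 ballots, Proposal D above Proposal A on 21.

Proposal D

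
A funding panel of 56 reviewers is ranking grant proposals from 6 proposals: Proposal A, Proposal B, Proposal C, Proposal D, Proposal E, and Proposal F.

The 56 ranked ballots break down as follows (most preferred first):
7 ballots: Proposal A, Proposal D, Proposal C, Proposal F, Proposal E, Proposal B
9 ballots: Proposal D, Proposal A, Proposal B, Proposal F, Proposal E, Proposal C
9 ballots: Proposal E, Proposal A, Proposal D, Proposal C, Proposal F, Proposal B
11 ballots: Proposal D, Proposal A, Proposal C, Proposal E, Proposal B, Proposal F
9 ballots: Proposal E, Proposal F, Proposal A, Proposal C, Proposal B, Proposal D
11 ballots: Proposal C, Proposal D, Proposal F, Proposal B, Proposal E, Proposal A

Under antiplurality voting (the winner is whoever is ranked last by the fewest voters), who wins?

Last-place votes: Proposal A 11, Proposal B 16, Proposal C 9, Proposal D 9, Proposal E 0, Proposal F 11.

Proposal E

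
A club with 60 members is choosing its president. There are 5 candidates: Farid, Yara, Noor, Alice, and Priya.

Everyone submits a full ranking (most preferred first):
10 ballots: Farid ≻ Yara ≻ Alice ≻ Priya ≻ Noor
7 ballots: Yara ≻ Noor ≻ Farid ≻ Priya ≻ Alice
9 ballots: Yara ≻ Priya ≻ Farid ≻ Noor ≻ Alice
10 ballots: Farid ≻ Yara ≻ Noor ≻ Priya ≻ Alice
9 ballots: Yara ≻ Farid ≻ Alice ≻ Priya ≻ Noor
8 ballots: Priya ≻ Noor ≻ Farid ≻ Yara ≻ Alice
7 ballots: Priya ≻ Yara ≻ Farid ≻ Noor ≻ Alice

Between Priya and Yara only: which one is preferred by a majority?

Yara

Priya is ranked above Yara on 15 ballots; Yara above Priya on 45.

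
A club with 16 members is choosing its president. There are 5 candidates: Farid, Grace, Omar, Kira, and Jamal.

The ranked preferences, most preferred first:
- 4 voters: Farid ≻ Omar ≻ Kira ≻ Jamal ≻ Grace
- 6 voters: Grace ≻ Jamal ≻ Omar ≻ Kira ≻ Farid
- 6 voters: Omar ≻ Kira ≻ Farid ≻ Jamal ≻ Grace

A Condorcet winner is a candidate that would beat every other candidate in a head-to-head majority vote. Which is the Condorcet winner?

Omar vs Farid: 12–4
Omar vs Grace: 10–6
Omar vs Kira: 16–0
Omar vs Jamal: 10–6
Omar beats every other candidate.

Omar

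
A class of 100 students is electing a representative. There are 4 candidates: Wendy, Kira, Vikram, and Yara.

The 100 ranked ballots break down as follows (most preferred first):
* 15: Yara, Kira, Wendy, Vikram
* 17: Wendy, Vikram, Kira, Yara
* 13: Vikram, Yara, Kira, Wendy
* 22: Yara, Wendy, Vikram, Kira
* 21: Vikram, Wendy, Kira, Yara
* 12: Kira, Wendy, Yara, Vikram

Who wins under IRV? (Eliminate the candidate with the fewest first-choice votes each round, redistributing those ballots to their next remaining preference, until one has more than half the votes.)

Round 1: Wendy 17, Kira 12, Vikram 34, Yara 37. Kira eliminated.
Round 2: Wendy 29, Vikram 34, Yara 37. Wendy eliminated.
Round 3: Vikram 51, Yara 49. Vikram has a majority (≥51).

Vikram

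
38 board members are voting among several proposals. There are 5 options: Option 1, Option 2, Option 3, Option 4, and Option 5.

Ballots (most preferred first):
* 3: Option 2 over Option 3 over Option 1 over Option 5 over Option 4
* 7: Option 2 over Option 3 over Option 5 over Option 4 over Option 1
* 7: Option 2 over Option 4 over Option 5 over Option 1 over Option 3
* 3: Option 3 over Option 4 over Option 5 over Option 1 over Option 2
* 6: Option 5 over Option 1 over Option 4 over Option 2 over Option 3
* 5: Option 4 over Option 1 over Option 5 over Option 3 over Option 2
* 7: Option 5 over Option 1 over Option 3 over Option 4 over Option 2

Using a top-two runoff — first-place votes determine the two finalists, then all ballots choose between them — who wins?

Option 5

Round 1 first-place votes: Option 1 0, Option 2 17, Option 3 3, Option 4 5, Option 5 13. Option 2 and Option 5 advance.
Runoff: Option 2 is ranked above Option 5 on 17 ballots, Option 5 above Option 2 on 21.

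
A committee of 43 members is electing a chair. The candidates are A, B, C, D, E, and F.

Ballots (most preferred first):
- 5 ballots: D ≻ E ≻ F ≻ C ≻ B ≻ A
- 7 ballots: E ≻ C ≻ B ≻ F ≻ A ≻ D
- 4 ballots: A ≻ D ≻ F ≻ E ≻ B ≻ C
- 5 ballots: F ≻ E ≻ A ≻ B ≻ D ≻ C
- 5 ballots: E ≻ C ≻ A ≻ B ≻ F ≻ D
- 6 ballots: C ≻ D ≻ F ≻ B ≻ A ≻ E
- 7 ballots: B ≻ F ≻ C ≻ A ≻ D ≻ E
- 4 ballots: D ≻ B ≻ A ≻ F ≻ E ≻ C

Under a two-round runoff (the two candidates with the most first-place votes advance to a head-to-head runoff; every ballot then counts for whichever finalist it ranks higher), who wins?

D

Round 1 first-place votes: A 4, B 7, C 6, D 9, E 12, F 5. E and D advance.
Runoff: E is ranked above D on 17 ballots, D above E on 26.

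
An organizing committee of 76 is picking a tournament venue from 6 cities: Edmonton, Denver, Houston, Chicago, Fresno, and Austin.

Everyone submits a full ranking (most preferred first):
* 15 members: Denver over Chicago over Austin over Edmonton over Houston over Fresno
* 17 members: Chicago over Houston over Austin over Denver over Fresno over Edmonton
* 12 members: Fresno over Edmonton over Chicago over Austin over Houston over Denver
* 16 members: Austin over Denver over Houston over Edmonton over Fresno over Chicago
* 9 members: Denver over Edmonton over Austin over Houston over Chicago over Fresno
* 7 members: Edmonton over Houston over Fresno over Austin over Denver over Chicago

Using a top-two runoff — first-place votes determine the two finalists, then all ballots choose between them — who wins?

Round 1 first-place votes: Edmonton 7, Denver 24, Houston 0, Chicago 17, Fresno 12, Austin 16. Denver and Chicago advance.
Runoff: Denver is ranked above Chicago on 47 ballots, Chicago above Denver on 29.

Denver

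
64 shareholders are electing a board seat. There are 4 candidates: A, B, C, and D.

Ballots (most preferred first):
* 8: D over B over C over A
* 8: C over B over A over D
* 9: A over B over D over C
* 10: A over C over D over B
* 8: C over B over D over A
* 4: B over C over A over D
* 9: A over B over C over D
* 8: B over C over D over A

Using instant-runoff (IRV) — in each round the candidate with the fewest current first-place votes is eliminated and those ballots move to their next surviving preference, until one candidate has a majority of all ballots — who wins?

B

Round 1: A 28, B 12, C 16, D 8. D eliminated.
Round 2: A 28, B 20, C 16. C eliminated.
Round 3: A 28, B 36. B has a majority (≥33).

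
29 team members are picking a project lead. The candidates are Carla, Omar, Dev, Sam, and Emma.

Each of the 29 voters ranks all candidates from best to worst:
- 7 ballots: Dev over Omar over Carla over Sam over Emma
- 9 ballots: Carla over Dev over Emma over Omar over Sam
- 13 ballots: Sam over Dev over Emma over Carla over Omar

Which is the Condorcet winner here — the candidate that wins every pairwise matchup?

Dev

Dev vs Carla: 20–9
Dev vs Omar: 29–0
Dev vs Sam: 16–13
Dev vs Emma: 29–0
Dev beats every other candidate.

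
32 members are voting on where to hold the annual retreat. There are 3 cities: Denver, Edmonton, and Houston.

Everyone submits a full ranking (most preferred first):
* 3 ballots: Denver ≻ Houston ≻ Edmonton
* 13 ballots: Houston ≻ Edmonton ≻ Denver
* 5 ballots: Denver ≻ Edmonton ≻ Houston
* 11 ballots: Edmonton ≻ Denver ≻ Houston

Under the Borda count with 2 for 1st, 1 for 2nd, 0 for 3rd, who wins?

Denver: 3×2 + 13×0 + 5×2 + 11×1 = 27
Edmonton: 3×0 + 13×1 + 5×1 + 11×2 = 40
Houston: 3×1 + 13×2 + 5×0 + 11×0 = 29

Edmonton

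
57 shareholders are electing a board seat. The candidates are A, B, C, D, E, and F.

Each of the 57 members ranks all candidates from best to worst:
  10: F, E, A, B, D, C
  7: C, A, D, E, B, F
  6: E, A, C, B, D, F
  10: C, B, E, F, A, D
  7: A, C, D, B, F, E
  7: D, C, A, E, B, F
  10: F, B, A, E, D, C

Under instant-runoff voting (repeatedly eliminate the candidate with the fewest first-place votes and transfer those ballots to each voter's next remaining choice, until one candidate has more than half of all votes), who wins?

C

Round 1: A 7, B 0, C 17, D 7, E 6, F 20. B eliminated.
Round 2: A 7, C 17, D 7, E 6, F 20. E eliminated.
Round 3: A 13, C 17, D 7, F 20. D eliminated.
Round 4: A 13, C 24, F 20. A eliminated.
Round 5: C 37, F 20. C has a majority (≥29).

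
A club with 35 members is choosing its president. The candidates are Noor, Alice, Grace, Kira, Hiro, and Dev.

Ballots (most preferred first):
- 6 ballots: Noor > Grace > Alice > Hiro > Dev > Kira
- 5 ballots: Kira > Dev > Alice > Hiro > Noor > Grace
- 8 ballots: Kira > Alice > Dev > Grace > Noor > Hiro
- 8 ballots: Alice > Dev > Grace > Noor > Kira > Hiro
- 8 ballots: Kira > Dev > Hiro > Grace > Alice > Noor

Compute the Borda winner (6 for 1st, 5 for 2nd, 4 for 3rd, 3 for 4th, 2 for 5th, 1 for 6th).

Noor: 6×6 + 5×2 + 8×2 + 8×3 + 8×1 = 94
Alice: 6×4 + 5×4 + 8×5 + 8×6 + 8×2 = 148
Grace: 6×5 + 5×1 + 8×3 + 8×4 + 8×3 = 115
Kira: 6×1 + 5×6 + 8×6 + 8×2 + 8×6 = 148
Hiro: 6×3 + 5×3 + 8×1 + 8×1 + 8×4 = 81
Dev: 6×2 + 5×5 + 8×4 + 8×5 + 8×5 = 149

Dev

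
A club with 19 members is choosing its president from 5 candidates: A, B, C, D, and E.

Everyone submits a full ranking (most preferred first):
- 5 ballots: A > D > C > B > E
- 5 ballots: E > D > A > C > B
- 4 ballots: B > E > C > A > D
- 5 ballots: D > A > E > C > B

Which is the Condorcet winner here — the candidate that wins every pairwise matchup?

D vs A: 10–9
D vs B: 15–4
D vs C: 15–4
D vs E: 10–9
D beats every other candidate.

D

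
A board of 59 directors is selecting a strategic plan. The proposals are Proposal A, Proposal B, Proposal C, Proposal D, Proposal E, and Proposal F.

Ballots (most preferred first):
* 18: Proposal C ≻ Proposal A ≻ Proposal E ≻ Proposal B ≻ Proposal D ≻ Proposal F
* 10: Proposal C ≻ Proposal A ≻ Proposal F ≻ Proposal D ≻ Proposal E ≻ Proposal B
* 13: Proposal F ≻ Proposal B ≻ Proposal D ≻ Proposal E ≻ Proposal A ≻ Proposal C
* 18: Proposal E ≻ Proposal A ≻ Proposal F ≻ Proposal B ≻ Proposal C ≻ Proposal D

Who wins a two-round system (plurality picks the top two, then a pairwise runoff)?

Proposal E

Round 1 first-place votes: Proposal A 0, Proposal B 0, Proposal C 28, Proposal D 0, Proposal E 18, Proposal F 13. Proposal C and Proposal E advance.
Runoff: Proposal C is ranked above Proposal E on 28 ballots, Proposal E above Proposal C on 31.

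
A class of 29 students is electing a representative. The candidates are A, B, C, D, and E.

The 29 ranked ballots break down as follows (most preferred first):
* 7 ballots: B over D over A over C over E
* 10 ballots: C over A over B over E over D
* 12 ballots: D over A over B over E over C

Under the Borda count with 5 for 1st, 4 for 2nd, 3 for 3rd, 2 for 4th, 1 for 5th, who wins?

A

A: 7×3 + 10×4 + 12×4 = 109
B: 7×5 + 10×3 + 12×3 = 101
C: 7×2 + 10×5 + 12×1 = 76
D: 7×4 + 10×1 + 12×5 = 98
E: 7×1 + 10×2 + 12×2 = 51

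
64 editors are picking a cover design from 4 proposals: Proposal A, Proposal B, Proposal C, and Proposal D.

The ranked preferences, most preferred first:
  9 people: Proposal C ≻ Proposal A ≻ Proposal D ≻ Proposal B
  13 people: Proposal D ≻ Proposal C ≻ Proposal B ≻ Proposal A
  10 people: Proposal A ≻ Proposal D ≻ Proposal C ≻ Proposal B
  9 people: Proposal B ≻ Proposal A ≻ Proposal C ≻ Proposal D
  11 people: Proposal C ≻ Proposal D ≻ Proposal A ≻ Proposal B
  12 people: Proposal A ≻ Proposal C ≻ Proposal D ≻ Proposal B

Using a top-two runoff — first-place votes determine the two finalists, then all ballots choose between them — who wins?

Round 1 first-place votes: Proposal A 22, Proposal B 9, Proposal C 20, Proposal D 13. Proposal A and Proposal C advance.
Runoff: Proposal A is ranked above Proposal C on 31 ballots, Proposal C above Proposal A on 33.

Proposal C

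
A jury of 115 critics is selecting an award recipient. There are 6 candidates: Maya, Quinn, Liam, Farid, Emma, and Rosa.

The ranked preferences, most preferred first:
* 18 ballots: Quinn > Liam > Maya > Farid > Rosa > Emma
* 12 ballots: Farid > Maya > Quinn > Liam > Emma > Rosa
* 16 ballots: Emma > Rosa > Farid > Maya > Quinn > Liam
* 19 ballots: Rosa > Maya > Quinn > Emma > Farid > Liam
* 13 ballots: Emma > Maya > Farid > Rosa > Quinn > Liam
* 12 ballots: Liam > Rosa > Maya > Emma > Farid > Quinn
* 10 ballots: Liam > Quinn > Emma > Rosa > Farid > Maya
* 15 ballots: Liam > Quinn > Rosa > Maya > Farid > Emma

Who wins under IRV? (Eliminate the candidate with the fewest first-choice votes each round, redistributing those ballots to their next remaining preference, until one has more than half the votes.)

Quinn

Round 1: Maya 0, Quinn 18, Liam 37, Farid 12, Emma 29, Rosa 19. Maya eliminated.
Round 2: Quinn 18, Liam 37, Farid 12, Emma 29, Rosa 19. Farid eliminated.
Round 3: Quinn 30, Liam 37, Emma 29, Rosa 19. Rosa eliminated.
Round 4: Quinn 49, Liam 37, Emma 29. Emma eliminated.
Round 5: Quinn 78, Liam 37. Quinn has a majority (≥58).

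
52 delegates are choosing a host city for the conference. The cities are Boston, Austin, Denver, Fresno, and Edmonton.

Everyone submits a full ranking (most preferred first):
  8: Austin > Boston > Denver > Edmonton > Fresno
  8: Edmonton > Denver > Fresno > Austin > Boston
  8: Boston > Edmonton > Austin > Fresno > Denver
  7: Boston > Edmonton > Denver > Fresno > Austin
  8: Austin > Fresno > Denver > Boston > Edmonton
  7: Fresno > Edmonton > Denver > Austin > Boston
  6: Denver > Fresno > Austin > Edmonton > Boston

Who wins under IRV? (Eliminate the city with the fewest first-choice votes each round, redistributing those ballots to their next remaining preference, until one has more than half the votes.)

Round 1: Boston 15, Austin 16, Denver 6, Fresno 7, Edmonton 8. Denver eliminated.
Round 2: Boston 15, Austin 16, Fresno 13, Edmonton 8. Edmonton eliminated.
Round 3: Boston 15, Austin 16, Fresno 21. Boston eliminated.
Round 4: Austin 24, Fresno 28. Fresno has a majority (≥27).

Fresno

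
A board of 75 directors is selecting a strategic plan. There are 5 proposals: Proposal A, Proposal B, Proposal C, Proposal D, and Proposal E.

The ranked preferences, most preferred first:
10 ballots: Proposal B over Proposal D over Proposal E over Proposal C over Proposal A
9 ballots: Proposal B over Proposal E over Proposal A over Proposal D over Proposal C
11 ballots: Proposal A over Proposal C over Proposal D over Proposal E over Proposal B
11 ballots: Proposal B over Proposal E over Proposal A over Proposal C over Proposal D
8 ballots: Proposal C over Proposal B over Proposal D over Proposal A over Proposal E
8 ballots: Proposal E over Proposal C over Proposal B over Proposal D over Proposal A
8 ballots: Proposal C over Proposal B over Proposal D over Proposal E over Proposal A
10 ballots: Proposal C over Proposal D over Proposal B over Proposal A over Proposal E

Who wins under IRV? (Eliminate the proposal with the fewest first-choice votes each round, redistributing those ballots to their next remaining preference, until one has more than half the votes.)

Round 1: Proposal A 11, Proposal B 30, Proposal C 26, Proposal D 0, Proposal E 8. Proposal D eliminated.
Round 2: Proposal A 11, Proposal B 30, Proposal C 26, Proposal E 8. Proposal E eliminated.
Round 3: Proposal A 11, Proposal B 30, Proposal C 34. Proposal A eliminated.
Round 4: Proposal B 30, Proposal C 45. Proposal C has a majority (≥38).

Proposal C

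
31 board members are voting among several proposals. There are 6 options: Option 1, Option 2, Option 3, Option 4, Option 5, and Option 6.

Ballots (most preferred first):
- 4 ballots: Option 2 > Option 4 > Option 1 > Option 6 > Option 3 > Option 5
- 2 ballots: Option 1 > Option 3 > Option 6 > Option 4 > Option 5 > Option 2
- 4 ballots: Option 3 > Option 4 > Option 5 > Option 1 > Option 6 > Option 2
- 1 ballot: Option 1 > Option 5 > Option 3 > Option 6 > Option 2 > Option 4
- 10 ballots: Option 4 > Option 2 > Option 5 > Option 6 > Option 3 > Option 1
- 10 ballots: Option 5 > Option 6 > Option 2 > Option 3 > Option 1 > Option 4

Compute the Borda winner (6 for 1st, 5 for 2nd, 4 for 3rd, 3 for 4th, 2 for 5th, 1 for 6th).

Option 5

Option 1: 4×4 + 2×6 + 4×3 + 1×6 + 10×1 + 10×2 = 76
Option 2: 4×6 + 2×1 + 4×1 + 1×2 + 10×5 + 10×4 = 122
Option 3: 4×2 + 2×5 + 4×6 + 1×4 + 10×2 + 10×3 = 96
Option 4: 4×5 + 2×3 + 4×5 + 1×1 + 10×6 + 10×1 = 117
Option 5: 4×1 + 2×2 + 4×4 + 1×5 + 10×4 + 10×6 = 129
Option 6: 4×3 + 2×4 + 4×2 + 1×3 + 10×3 + 10×5 = 111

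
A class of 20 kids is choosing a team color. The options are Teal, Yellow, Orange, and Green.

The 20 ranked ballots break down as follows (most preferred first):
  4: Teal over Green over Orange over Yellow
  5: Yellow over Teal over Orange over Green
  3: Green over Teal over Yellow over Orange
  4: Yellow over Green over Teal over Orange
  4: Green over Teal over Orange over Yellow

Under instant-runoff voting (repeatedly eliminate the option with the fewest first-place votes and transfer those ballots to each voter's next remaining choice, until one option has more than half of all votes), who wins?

Round 1: Teal 4, Yellow 9, Orange 0, Green 7. Orange eliminated.
Round 2: Teal 4, Yellow 9, Green 7. Teal eliminated.
Round 3: Yellow 9, Green 11. Green has a majority (≥11).

Green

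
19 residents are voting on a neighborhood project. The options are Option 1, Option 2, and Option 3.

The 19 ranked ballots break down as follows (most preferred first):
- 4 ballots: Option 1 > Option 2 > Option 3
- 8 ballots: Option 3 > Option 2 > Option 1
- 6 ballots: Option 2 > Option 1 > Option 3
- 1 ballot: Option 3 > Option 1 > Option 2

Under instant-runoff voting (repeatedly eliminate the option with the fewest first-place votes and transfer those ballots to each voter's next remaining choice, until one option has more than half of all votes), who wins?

Round 1: Option 1 4, Option 2 6, Option 3 9. Option 1 eliminated.
Round 2: Option 2 10, Option 3 9. Option 2 has a majority (≥10).

Option 2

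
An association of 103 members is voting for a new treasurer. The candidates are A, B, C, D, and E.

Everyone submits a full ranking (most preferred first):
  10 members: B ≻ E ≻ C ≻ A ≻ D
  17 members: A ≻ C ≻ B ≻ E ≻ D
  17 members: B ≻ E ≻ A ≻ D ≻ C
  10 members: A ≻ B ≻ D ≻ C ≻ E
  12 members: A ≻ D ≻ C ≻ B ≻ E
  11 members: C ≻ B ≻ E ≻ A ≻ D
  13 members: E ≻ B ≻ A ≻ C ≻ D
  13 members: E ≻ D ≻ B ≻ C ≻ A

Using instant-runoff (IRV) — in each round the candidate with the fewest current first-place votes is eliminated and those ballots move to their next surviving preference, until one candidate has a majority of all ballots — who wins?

Round 1: A 39, B 27, C 11, D 0, E 26. D eliminated.
Round 2: A 39, B 27, C 11, E 26. C eliminated.
Round 3: A 39, B 38, E 26. E eliminated.
Round 4: A 39, B 64. B has a majority (≥52).

B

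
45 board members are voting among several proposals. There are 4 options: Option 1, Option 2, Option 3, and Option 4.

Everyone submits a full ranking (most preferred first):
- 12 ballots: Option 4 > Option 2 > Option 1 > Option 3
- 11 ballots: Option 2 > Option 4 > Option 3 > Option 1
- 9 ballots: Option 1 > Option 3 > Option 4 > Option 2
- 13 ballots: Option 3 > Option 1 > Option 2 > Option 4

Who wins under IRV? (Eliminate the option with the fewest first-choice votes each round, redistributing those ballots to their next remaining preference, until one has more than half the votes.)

Option 4

Round 1: Option 1 9, Option 2 11, Option 3 13, Option 4 12. Option 1 eliminated.
Round 2: Option 2 11, Option 3 22, Option 4 12. Option 2 eliminated.
Round 3: Option 3 22, Option 4 23. Option 4 has a majority (≥23).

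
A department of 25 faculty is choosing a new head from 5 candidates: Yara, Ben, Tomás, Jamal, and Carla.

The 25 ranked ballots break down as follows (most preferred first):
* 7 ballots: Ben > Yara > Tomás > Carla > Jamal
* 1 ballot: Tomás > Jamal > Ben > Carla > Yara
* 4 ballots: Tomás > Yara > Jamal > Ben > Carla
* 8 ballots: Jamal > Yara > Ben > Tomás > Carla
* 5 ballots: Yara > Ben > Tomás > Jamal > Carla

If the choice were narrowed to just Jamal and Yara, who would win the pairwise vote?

Jamal is ranked above Yara on 9 ballots; Yara above Jamal on 16.

Yara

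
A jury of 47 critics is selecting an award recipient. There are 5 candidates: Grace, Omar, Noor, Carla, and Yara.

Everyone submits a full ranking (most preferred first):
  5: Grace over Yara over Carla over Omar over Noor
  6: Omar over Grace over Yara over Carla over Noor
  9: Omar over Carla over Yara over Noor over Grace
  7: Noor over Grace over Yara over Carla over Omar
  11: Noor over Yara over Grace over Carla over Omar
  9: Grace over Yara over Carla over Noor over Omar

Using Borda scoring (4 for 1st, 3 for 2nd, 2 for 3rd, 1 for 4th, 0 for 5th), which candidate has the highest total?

Yara

Grace: 5×4 + 6×3 + 9×0 + 7×3 + 11×2 + 9×4 = 117
Omar: 5×1 + 6×4 + 9×4 + 7×0 + 11×0 + 9×0 = 65
Noor: 5×0 + 6×0 + 9×1 + 7×4 + 11×4 + 9×1 = 90
Carla: 5×2 + 6×1 + 9×3 + 7×1 + 11×1 + 9×2 = 79
Yara: 5×3 + 6×2 + 9×2 + 7×2 + 11×3 + 9×3 = 119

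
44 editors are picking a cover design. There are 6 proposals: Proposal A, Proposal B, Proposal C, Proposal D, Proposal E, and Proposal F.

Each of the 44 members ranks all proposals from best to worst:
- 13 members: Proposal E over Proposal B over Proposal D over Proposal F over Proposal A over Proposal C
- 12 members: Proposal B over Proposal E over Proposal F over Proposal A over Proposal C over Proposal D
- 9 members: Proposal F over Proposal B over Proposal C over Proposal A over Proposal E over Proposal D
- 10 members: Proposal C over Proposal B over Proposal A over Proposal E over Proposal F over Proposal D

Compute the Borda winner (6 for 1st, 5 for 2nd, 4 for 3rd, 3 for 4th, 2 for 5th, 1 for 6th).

Proposal B

Proposal A: 13×2 + 12×3 + 9×3 + 10×4 = 129
Proposal B: 13×5 + 12×6 + 9×5 + 10×5 = 232
Proposal C: 13×1 + 12×2 + 9×4 + 10×6 = 133
Proposal D: 13×4 + 12×1 + 9×1 + 10×1 = 83
Proposal E: 13×6 + 12×5 + 9×2 + 10×3 = 186
Proposal F: 13×3 + 12×4 + 9×6 + 10×2 = 161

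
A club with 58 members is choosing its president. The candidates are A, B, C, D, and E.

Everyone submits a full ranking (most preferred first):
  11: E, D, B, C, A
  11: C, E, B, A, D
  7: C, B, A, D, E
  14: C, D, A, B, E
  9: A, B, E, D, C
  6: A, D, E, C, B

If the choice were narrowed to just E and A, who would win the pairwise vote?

E is ranked above A on 22 ballots; A above E on 36.

A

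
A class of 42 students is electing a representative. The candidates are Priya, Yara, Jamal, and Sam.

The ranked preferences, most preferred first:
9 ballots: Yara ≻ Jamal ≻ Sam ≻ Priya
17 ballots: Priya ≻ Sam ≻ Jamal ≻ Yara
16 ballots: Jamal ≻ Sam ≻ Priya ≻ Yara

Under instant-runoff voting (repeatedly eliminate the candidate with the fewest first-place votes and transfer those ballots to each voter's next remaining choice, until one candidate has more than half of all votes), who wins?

Jamal

Round 1: Priya 17, Yara 9, Jamal 16, Sam 0. Sam eliminated.
Round 2: Priya 17, Yara 9, Jamal 16. Yara eliminated.
Round 3: Priya 17, Jamal 25. Jamal has a majority (≥22).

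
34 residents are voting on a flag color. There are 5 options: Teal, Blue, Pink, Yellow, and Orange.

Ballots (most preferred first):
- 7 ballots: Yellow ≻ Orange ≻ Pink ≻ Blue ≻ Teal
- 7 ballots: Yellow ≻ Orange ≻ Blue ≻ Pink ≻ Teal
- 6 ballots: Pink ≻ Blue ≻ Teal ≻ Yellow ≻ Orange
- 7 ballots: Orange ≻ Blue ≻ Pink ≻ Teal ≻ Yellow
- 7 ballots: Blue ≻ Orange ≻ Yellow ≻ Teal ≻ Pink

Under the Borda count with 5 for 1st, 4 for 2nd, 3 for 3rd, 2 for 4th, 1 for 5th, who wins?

Orange

Teal: 7×1 + 7×1 + 6×3 + 7×2 + 7×2 = 60
Blue: 7×2 + 7×3 + 6×4 + 7×4 + 7×5 = 122
Pink: 7×3 + 7×2 + 6×5 + 7×3 + 7×1 = 93
Yellow: 7×5 + 7×5 + 6×2 + 7×1 + 7×3 = 110
Orange: 7×4 + 7×4 + 6×1 + 7×5 + 7×4 = 125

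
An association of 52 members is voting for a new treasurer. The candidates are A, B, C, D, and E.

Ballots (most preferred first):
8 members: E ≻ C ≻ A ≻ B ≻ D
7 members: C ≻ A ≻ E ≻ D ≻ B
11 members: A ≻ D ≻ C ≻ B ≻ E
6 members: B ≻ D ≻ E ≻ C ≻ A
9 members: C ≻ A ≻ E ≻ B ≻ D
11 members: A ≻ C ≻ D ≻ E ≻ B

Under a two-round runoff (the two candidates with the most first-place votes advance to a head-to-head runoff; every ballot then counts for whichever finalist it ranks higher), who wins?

C

Round 1 first-place votes: A 22, B 6, C 16, D 0, E 8. A and C advance.
Runoff: A is ranked above C on 22 ballots, C above A on 30.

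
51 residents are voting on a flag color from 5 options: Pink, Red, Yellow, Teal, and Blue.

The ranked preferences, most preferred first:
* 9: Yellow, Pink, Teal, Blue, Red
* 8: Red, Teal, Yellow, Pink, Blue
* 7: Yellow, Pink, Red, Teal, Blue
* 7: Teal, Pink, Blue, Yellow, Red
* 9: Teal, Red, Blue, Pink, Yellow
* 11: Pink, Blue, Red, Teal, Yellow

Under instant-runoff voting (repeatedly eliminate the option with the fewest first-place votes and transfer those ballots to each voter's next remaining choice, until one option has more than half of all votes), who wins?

Teal

Round 1: Pink 11, Red 8, Yellow 16, Teal 16, Blue 0. Blue eliminated.
Round 2: Pink 11, Red 8, Yellow 16, Teal 16. Red eliminated.
Round 3: Pink 11, Yellow 16, Teal 24. Pink eliminated.
Round 4: Yellow 16, Teal 35. Teal has a majority (≥26).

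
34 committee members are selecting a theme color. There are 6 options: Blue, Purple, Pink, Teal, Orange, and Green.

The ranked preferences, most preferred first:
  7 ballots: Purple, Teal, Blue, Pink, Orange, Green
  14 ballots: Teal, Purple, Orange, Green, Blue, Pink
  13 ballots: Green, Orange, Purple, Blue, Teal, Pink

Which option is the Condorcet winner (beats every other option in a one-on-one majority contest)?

Purple

Purple vs Blue: 34–0
Purple vs Pink: 34–0
Purple vs Teal: 20–14
Purple vs Orange: 21–13
Purple vs Green: 21–13
Purple beats every other option.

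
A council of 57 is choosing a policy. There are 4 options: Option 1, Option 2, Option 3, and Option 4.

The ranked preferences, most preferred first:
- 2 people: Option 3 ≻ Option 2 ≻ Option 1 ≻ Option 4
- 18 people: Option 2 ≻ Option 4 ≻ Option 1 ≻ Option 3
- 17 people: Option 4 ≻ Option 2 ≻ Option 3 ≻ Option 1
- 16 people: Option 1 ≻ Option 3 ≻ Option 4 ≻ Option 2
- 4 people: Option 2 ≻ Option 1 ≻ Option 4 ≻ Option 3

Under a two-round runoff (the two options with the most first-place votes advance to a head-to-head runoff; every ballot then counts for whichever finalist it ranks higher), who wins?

Round 1 first-place votes: Option 1 16, Option 2 22, Option 3 2, Option 4 17. Option 2 and Option 4 advance.
Runoff: Option 2 is ranked above Option 4 on 24 ballots, Option 4 above Option 2 on 33.

Option 4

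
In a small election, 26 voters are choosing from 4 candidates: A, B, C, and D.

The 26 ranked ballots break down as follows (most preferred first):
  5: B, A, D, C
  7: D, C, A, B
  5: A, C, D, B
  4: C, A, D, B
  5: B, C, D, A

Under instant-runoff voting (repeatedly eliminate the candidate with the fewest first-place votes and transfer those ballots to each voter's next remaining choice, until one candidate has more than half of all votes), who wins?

Round 1: A 5, B 10, C 4, D 7. C eliminated.
Round 2: A 9, B 10, D 7. D eliminated.
Round 3: A 16, B 10. A has a majority (≥14).

A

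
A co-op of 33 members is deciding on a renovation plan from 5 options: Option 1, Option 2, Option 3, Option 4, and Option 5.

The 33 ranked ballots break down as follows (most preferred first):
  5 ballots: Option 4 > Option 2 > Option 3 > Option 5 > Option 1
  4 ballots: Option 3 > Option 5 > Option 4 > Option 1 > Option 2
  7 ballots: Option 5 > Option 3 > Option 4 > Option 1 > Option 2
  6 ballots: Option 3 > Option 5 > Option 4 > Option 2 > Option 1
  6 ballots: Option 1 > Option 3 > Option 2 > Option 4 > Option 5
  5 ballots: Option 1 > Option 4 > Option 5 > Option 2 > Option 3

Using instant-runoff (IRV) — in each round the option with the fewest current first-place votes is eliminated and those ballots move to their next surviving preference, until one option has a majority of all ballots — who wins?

Round 1: Option 1 11, Option 2 0, Option 3 10, Option 4 5, Option 5 7. Option 2 eliminated.
Round 2: Option 1 11, Option 3 10, Option 4 5, Option 5 7. Option 4 eliminated.
Round 3: Option 1 11, Option 3 15, Option 5 7. Option 5 eliminated.
Round 4: Option 1 11, Option 3 22. Option 3 has a majority (≥17).

Option 3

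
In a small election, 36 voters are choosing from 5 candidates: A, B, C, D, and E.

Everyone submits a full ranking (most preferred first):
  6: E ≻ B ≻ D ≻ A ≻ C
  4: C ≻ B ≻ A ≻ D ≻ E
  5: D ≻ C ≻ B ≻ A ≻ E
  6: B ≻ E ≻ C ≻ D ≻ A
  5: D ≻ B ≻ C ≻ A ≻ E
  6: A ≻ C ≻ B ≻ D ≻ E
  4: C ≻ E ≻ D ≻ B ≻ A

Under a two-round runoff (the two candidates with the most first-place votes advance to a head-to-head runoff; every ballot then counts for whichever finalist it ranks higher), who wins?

C

Round 1 first-place votes: A 6, B 6, C 8, D 10, E 6. D and C advance.
Runoff: D is ranked above C on 16 ballots, C above D on 20.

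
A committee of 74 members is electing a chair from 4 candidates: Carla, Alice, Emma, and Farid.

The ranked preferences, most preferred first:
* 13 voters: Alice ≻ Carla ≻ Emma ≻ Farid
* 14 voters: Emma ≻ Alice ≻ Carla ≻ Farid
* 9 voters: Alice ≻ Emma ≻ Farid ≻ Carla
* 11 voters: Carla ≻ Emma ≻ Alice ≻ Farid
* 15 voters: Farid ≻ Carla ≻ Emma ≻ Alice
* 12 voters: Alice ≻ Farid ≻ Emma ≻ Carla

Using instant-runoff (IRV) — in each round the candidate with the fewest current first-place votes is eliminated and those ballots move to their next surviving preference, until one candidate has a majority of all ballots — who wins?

Emma

Round 1: Carla 11, Alice 34, Emma 14, Farid 15. Carla eliminated.
Round 2: Alice 34, Emma 25, Farid 15. Farid eliminated.
Round 3: Alice 34, Emma 40. Emma has a majority (≥38).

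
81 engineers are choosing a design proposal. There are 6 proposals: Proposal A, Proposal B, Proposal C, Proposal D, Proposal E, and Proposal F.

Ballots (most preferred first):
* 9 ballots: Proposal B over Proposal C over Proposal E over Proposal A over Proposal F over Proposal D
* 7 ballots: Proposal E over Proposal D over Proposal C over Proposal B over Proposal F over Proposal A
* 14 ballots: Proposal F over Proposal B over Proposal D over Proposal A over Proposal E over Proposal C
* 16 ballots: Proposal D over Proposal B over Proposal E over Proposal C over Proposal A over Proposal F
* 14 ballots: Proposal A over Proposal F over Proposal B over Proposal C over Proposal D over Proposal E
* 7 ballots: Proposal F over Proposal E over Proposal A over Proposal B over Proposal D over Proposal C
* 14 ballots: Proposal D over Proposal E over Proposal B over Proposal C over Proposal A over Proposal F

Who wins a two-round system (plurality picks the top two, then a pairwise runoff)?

Round 1 first-place votes: Proposal A 14, Proposal B 9, Proposal C 0, Proposal D 30, Proposal E 7, Proposal F 21. Proposal D and Proposal F advance.
Runoff: Proposal D is ranked above Proposal F on 37 ballots, Proposal F above Proposal D on 44.

Proposal F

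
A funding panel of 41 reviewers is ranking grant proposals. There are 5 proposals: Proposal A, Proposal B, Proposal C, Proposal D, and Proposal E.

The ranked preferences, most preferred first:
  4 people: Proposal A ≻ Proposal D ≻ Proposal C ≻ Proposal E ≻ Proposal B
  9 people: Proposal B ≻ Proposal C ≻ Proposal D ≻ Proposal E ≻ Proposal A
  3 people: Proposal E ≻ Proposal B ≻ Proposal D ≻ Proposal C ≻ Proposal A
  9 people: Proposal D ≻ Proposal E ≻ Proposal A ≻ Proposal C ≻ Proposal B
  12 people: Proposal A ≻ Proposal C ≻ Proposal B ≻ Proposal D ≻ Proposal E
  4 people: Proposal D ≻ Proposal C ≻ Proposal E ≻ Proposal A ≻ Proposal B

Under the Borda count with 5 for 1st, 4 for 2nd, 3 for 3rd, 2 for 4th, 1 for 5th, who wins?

Proposal A: 4×5 + 9×1 + 3×1 + 9×3 + 12×5 + 4×2 = 127
Proposal B: 4×1 + 9×5 + 3×4 + 9×1 + 12×3 + 4×1 = 110
Proposal C: 4×3 + 9×4 + 3×2 + 9×2 + 12×4 + 4×4 = 136
Proposal D: 4×4 + 9×3 + 3×3 + 9×5 + 12×2 + 4×5 = 141
Proposal E: 4×2 + 9×2 + 3×5 + 9×4 + 12×1 + 4×3 = 101

Proposal D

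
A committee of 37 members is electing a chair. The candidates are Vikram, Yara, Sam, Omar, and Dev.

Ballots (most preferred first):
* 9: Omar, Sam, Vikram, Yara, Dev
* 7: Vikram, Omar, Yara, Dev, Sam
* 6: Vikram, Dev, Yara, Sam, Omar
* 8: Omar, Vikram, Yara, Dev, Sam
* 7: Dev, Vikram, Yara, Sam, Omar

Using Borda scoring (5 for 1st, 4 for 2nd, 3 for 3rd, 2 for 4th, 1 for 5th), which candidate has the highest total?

Vikram: 9×3 + 7×5 + 6×5 + 8×4 + 7×4 = 152
Yara: 9×2 + 7×3 + 6×3 + 8×3 + 7×3 = 102
Sam: 9×4 + 7×1 + 6×2 + 8×1 + 7×2 = 77
Omar: 9×5 + 7×4 + 6×1 + 8×5 + 7×1 = 126
Dev: 9×1 + 7×2 + 6×4 + 8×2 + 7×5 = 98

Vikram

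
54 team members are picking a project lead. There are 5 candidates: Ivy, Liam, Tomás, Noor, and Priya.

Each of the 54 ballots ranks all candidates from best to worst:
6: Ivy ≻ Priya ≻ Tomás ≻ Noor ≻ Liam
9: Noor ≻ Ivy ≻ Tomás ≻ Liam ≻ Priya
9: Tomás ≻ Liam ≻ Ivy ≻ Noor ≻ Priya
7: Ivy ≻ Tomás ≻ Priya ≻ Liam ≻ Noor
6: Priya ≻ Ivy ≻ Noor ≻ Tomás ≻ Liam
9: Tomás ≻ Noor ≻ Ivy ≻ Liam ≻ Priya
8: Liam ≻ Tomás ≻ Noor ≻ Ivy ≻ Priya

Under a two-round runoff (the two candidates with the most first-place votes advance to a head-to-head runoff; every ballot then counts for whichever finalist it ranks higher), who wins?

Ivy

Round 1 first-place votes: Ivy 13, Liam 8, Tomás 18, Noor 9, Priya 6. Tomás and Ivy advance.
Runoff: Tomás is ranked above Ivy on 26 ballots, Ivy above Tomás on 28.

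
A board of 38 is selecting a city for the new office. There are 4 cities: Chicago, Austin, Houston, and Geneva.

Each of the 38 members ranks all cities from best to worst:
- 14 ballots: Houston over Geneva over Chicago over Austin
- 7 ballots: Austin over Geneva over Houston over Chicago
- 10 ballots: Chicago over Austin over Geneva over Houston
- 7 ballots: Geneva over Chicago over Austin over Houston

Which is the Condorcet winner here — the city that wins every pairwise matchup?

Geneva

Geneva vs Chicago: 28–10
Geneva vs Austin: 21–17
Geneva vs Houston: 24–14
Geneva beats every other city.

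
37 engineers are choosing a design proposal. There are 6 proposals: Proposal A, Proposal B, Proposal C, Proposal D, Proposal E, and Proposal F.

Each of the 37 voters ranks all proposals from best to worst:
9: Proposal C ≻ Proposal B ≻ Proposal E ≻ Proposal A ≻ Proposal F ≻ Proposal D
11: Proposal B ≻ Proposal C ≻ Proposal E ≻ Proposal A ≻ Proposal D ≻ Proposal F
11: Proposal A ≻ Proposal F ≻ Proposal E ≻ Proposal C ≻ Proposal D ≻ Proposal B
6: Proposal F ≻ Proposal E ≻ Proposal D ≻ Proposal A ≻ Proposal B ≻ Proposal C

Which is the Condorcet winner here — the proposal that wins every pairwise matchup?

Proposal C

Proposal C vs Proposal A: 20–17
Proposal C vs Proposal B: 20–17
Proposal C vs Proposal D: 31–6
Proposal C vs Proposal E: 20–17
Proposal C vs Proposal F: 20–17
Proposal C beats every other proposal.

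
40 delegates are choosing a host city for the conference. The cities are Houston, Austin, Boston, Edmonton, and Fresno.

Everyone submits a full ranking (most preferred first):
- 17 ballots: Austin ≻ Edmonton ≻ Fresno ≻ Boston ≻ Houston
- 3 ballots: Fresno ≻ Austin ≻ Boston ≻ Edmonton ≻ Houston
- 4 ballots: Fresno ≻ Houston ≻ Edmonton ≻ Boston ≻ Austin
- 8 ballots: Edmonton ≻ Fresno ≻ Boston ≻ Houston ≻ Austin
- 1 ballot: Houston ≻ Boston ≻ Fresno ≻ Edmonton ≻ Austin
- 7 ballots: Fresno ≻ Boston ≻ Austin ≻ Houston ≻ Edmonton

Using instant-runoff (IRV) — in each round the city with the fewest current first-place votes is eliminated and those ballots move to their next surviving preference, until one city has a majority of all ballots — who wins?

Round 1: Houston 1, Austin 17, Boston 0, Edmonton 8, Fresno 14. Boston eliminated.
Round 2: Houston 1, Austin 17, Edmonton 8, Fresno 14. Houston eliminated.
Round 3: Austin 17, Edmonton 8, Fresno 15. Edmonton eliminated.
Round 4: Austin 17, Fresno 23. Fresno has a majority (≥21).

Fresno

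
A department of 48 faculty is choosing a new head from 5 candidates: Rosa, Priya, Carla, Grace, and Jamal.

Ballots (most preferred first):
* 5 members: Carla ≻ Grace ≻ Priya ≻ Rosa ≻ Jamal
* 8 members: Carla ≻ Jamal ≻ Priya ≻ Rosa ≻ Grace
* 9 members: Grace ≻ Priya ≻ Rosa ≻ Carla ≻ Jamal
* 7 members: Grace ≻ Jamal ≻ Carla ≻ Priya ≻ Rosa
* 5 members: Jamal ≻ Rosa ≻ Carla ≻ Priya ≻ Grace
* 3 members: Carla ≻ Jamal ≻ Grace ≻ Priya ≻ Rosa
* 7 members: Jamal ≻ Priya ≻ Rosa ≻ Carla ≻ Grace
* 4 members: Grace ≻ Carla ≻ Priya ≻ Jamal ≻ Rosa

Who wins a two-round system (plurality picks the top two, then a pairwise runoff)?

Round 1 first-place votes: Rosa 0, Priya 0, Carla 16, Grace 20, Jamal 12. Grace and Carla advance.
Runoff: Grace is ranked above Carla on 20 ballots, Carla above Grace on 28.

Carla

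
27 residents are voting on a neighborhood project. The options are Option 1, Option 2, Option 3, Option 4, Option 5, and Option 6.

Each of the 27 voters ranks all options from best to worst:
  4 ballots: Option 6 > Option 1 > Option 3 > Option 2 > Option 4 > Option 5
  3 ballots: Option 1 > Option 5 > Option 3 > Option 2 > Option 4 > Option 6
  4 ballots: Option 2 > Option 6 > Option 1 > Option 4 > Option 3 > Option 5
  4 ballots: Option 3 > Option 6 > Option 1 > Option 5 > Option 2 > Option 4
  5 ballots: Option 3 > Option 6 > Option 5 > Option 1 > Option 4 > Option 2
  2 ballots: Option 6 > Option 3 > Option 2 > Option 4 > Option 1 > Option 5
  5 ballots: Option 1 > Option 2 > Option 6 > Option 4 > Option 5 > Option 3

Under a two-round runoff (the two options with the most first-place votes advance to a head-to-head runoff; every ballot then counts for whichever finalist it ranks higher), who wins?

Option 1

Round 1 first-place votes: Option 1 8, Option 2 4, Option 3 9, Option 4 0, Option 5 0, Option 6 6. Option 3 and Option 1 advance.
Runoff: Option 3 is ranked above Option 1 on 11 ballots, Option 1 above Option 3 on 16.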